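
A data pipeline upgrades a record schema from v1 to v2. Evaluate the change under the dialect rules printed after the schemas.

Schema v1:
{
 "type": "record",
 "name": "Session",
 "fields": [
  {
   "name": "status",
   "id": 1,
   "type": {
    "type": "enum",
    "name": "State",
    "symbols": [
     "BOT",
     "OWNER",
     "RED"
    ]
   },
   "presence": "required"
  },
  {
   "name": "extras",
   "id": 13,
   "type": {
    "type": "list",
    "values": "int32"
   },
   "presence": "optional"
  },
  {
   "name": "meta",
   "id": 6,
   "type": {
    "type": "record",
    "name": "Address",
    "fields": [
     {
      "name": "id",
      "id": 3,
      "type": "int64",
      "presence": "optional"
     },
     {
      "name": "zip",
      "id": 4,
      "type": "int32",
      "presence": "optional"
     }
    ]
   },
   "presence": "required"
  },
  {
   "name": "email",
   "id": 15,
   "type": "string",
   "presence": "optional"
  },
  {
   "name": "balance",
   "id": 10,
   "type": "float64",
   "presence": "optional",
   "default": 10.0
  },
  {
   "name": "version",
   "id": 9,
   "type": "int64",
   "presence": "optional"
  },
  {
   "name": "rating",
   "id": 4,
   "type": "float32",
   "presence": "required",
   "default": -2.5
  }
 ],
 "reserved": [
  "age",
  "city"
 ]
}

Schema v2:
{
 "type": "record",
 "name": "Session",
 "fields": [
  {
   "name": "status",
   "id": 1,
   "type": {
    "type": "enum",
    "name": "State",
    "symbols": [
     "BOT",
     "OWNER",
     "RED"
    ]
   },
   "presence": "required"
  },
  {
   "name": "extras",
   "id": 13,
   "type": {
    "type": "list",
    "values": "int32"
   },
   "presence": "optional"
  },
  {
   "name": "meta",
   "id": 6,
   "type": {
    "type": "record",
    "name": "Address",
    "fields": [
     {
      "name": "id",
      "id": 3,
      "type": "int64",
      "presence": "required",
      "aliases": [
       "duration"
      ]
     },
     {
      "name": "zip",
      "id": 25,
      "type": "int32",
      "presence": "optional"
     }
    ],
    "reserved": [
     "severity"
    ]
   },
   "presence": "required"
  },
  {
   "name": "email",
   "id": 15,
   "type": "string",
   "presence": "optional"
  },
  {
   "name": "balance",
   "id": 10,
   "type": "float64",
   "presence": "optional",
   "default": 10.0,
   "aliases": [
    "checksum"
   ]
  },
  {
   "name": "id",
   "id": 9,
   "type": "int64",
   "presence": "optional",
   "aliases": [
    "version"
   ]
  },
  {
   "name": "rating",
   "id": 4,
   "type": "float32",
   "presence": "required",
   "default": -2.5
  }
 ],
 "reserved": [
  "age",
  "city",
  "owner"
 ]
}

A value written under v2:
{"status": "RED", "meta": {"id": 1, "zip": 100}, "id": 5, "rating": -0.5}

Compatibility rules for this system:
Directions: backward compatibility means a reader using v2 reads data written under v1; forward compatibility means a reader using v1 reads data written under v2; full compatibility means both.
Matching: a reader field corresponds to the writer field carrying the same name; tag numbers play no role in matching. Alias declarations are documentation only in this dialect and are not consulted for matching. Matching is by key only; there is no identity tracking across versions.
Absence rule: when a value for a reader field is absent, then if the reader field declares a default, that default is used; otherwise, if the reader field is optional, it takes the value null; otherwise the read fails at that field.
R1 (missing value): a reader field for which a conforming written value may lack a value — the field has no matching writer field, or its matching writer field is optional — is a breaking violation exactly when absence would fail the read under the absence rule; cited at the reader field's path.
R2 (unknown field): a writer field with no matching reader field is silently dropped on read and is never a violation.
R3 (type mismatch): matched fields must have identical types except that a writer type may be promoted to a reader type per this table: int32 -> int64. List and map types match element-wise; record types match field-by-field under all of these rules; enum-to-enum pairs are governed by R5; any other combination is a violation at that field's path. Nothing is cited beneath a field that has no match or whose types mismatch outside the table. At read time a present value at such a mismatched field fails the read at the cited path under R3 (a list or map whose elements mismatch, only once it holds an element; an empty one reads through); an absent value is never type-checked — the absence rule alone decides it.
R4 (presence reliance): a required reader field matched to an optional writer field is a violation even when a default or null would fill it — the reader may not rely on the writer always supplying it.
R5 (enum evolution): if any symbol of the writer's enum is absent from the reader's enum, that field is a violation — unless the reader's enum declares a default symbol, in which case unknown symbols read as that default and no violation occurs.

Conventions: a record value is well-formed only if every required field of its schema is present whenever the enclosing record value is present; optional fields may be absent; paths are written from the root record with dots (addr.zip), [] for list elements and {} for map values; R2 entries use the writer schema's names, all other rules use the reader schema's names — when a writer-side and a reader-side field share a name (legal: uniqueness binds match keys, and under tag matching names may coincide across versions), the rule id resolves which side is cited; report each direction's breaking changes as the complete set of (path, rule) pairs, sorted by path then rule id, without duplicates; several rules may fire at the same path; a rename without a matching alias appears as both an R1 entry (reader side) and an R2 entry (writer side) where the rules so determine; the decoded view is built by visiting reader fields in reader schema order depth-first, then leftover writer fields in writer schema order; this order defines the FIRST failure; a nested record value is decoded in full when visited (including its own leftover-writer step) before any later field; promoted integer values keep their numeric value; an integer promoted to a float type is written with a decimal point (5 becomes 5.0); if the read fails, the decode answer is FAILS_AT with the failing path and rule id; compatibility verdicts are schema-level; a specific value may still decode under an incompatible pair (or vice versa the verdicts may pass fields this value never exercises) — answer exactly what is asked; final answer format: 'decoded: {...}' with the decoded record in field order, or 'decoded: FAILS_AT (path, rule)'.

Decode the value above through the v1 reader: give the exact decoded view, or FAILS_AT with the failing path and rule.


in Session below, arrows point writer -> reader
decode walk for Session under reader schema v1:
  status := "RED"
  extras := null (missing; optional => null)
  meta.id := 1
  meta.zip := 100
  email := null (missing; optional => null)
  balance := 10.0 (missing; default applied)
  version := null (missing; optional => null)
  rating := -0.5
  writer id: no reader field; dropped
  => decoded: {"status": "RED", "extras": null, "meta": {"id": 1, "zip": 100}, "email": null, "balance": 10.0, "version": null, "rating": -0.5}
the rest of the Session diff is inert for this question:
  field id in record Address: optional changed to required -> matters for Session compatibility verdicts, not for this value's decode
  field zip in record Address: tag 4 changed to 25 -> no rule fires on it and the decoded Session view is identical with or without it

decoded: {"status": "RED", "extras": null, "meta": {"id": 1, "zip": 100}, "email": null, "balance": 10.0, "version": null, "rating": -0.5}


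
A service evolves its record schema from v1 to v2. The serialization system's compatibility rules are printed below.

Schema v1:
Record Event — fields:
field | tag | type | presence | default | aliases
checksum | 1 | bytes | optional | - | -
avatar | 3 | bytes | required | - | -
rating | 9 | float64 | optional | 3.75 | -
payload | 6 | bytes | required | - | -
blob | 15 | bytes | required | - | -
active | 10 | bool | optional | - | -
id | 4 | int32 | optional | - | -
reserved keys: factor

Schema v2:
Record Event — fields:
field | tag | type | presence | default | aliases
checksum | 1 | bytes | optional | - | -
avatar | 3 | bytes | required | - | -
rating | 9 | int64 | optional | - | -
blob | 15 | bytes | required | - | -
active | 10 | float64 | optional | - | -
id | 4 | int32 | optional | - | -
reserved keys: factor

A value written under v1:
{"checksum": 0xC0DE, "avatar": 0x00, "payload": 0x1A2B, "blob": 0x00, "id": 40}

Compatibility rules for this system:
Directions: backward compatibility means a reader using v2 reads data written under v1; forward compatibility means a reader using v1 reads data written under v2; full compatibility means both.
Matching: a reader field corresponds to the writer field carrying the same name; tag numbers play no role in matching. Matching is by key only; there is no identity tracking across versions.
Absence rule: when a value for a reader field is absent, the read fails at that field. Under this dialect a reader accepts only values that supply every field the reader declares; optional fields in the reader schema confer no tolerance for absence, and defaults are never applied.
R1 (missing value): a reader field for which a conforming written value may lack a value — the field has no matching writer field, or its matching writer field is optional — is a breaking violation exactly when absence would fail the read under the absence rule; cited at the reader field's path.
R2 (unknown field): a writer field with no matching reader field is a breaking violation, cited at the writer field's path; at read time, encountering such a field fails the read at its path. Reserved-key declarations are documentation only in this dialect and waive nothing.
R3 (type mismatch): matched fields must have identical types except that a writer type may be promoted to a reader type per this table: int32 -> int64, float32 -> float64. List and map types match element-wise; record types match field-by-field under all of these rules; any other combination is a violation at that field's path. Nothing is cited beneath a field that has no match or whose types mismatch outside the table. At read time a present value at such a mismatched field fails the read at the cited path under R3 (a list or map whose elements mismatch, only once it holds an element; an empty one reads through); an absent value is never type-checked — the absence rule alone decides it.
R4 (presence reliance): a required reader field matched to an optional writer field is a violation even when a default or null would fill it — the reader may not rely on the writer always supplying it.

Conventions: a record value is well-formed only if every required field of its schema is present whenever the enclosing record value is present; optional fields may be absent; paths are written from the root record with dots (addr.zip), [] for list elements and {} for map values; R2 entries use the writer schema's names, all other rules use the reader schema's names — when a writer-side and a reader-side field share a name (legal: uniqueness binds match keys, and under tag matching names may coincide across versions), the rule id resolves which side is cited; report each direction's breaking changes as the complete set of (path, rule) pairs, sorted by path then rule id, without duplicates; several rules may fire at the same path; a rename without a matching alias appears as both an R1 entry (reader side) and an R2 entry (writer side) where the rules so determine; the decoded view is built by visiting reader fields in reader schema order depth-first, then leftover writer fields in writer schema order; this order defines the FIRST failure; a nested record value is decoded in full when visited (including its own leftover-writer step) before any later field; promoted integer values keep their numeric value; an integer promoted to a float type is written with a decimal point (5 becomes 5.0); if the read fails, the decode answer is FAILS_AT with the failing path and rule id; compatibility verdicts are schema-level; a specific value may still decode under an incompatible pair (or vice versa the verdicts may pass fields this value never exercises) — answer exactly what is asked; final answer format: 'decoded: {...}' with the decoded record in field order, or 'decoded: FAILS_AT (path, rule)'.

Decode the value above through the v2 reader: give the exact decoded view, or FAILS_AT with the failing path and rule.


decoded: FAILS_AT (rating, R1)

arrows below run writer -> reader for Event
decoding the Event value with the v2 reader:
  checksum := 0xC0DE
  avatar := 0x00
  read fails at rating under R1 (no fill)
  => FAILS_AT (rating, R1)
remaining Event differences; none change what is asked:
  removed field payload from record Event -> shifts the Event verdicts, not this decode
  field active in record Event: type bool changed to float64 -> shifts the Event verdicts, not this decode


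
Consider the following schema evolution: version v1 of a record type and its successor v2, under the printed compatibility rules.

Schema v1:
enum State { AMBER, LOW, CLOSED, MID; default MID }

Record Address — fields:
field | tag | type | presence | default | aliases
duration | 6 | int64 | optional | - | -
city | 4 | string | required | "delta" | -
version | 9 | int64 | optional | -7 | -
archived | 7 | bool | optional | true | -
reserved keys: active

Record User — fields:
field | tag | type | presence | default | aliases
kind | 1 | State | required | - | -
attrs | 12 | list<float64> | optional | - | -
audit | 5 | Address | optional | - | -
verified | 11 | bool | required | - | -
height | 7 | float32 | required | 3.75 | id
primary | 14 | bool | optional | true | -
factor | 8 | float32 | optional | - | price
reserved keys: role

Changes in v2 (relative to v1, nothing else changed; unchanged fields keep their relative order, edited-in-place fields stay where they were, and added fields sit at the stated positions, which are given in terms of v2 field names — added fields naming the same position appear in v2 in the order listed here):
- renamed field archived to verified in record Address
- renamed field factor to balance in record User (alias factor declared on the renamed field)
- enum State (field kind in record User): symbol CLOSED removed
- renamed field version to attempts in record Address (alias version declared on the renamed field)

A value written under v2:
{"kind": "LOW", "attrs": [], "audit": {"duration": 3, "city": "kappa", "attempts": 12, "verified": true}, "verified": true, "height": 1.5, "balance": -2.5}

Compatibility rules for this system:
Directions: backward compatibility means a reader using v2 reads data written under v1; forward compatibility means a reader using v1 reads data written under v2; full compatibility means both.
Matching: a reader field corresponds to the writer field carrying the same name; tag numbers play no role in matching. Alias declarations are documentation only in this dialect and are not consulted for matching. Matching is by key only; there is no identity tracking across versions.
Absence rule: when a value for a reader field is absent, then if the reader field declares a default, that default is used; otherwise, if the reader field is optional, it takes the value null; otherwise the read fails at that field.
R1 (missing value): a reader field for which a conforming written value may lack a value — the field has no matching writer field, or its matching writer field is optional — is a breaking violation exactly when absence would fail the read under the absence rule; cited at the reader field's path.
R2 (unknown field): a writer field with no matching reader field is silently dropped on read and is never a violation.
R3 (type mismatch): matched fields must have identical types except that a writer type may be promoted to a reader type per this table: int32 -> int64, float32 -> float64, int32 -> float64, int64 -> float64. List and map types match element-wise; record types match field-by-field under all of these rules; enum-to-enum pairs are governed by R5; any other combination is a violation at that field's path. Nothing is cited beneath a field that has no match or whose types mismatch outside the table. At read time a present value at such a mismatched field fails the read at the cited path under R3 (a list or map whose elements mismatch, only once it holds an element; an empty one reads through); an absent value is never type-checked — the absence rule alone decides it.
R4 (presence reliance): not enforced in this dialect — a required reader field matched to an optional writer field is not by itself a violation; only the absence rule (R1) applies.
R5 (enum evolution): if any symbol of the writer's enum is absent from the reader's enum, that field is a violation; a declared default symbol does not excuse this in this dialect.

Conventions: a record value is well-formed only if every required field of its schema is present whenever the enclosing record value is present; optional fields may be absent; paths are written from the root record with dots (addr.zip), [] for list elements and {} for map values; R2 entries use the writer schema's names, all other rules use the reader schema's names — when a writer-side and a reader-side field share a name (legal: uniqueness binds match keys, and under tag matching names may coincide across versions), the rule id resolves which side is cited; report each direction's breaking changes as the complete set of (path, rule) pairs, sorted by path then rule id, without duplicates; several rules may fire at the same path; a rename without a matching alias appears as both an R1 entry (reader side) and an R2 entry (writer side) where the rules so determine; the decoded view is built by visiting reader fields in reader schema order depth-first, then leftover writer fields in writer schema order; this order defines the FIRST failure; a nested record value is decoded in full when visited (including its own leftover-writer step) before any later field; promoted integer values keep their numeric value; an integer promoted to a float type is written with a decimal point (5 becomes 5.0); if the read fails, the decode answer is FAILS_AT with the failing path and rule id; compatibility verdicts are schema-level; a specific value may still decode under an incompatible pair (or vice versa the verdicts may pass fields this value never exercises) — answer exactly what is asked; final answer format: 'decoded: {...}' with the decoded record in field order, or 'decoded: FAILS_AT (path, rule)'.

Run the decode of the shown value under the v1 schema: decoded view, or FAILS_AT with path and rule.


decoded: {"kind": "LOW", "attrs": [], "audit": {"duration": 3, "city": "kappa", "version": -7, "archived": true}, "verified": true, "height": 1.5, "primary": true, "factor": null}

each type pair in User: writer, then reader
decode (reader v1):
  kind := "LOW"
  attrs := []
  audit.duration := 3
  audit.city := "kappa"
  audit.version := -7 (absent -> default)
  audit.archived := true (absent -> default)
  writer audit.attempts: unknown -> dropped
  writer audit.verified: unknown -> dropped
  verified := true
  height := 1.5
  primary := true (absent -> default)
  factor := null (absent, optional -> null)
  writer balance: unknown -> dropped
  => decoded: {"kind": "LOW", "attrs": [], "audit": {"duration": 3, "city": "kappa", "version": -7, "archived": true}, "verified": true, "height": 1.5, "primary": true, "factor": null}
checking off the User differences that do not matter here:
  renamed field archived to verified in record Address -> triggers nothing under the printed rules; the User answer is the same either way
  enum State (field kind in record User): symbol CLOSED removed -> a verdict-level change on User — the shown value reads the same


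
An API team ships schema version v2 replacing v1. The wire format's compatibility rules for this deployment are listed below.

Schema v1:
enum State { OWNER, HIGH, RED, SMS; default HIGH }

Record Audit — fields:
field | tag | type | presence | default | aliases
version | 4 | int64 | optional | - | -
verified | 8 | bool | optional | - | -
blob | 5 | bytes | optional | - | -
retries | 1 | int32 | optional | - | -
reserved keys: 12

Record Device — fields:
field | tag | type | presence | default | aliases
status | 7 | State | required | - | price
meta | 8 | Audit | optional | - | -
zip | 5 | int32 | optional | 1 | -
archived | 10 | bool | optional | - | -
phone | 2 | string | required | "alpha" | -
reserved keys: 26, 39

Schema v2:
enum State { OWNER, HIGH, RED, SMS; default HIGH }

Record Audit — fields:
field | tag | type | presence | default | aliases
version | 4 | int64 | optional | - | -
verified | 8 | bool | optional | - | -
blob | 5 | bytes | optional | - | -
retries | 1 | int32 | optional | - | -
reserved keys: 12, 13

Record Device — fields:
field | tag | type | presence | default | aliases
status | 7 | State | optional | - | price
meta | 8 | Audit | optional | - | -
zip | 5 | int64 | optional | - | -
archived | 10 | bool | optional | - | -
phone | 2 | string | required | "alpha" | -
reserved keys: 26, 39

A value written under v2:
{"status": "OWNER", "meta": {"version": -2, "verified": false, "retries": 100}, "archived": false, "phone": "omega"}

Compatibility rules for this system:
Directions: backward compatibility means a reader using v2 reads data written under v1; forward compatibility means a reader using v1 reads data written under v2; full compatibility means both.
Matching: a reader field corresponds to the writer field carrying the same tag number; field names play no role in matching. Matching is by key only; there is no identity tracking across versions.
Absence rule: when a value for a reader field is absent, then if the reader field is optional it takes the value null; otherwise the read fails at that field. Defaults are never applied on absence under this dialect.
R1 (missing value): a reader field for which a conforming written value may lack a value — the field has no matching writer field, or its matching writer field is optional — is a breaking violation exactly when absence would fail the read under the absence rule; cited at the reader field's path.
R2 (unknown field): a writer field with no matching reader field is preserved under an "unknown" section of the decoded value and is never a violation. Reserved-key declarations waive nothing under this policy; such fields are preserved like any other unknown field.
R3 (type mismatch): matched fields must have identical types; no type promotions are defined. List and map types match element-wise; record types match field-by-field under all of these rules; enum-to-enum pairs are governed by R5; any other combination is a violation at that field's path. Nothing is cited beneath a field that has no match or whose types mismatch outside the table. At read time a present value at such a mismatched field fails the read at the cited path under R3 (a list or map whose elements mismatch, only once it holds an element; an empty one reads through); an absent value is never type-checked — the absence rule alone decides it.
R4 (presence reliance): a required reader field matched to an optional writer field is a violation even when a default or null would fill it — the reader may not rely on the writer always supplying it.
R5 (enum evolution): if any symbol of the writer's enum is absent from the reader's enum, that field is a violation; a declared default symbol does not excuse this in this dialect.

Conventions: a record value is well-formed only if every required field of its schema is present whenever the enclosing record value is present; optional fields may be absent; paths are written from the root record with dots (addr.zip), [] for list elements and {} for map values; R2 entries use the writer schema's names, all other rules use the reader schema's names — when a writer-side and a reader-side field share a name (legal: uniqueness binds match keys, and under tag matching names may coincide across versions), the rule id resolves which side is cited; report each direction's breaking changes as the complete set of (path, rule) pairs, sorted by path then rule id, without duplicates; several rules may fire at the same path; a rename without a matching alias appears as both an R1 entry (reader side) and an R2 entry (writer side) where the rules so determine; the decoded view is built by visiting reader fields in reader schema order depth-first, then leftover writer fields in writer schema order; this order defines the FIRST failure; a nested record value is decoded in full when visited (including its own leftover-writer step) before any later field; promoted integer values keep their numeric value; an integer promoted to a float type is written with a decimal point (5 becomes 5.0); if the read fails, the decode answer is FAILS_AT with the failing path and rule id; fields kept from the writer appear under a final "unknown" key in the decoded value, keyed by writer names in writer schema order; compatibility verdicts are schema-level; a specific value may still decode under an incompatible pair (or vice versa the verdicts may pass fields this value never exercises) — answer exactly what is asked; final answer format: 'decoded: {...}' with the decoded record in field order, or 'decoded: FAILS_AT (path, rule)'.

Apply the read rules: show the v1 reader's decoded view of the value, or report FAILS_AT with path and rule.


arrows below run writer -> reader for Device
decode walk for Device under reader schema v1:
  status := "OWNER"
  meta.version := -2
  meta.verified := false
  meta.blob := null (not supplied -> null)
  meta.retries := 100
  zip := null (not supplied -> null)
  archived := false
  phone := "omega"
  => decoded: {"status": "OWNER", "meta": {"version": -2, "verified": false, "blob": null, "retries": 100}, "zip": null, "archived": false, "phone": "omega"}
the rest of the Device diff is inert for this question:
  field status in record Device: required changed to optional -> a verdict-level change on Device — the shown value reads the same
  field zip in record Device: type int32 changed to int64 (its default is dropped) -> a verdict-level change on Device — the shown value reads the same

decoded: {"status": "OWNER", "meta": {"version": -2, "verified": false, "blob": null, "retries": 100}, "zip": null, "archived": false, "phone": "omega"}


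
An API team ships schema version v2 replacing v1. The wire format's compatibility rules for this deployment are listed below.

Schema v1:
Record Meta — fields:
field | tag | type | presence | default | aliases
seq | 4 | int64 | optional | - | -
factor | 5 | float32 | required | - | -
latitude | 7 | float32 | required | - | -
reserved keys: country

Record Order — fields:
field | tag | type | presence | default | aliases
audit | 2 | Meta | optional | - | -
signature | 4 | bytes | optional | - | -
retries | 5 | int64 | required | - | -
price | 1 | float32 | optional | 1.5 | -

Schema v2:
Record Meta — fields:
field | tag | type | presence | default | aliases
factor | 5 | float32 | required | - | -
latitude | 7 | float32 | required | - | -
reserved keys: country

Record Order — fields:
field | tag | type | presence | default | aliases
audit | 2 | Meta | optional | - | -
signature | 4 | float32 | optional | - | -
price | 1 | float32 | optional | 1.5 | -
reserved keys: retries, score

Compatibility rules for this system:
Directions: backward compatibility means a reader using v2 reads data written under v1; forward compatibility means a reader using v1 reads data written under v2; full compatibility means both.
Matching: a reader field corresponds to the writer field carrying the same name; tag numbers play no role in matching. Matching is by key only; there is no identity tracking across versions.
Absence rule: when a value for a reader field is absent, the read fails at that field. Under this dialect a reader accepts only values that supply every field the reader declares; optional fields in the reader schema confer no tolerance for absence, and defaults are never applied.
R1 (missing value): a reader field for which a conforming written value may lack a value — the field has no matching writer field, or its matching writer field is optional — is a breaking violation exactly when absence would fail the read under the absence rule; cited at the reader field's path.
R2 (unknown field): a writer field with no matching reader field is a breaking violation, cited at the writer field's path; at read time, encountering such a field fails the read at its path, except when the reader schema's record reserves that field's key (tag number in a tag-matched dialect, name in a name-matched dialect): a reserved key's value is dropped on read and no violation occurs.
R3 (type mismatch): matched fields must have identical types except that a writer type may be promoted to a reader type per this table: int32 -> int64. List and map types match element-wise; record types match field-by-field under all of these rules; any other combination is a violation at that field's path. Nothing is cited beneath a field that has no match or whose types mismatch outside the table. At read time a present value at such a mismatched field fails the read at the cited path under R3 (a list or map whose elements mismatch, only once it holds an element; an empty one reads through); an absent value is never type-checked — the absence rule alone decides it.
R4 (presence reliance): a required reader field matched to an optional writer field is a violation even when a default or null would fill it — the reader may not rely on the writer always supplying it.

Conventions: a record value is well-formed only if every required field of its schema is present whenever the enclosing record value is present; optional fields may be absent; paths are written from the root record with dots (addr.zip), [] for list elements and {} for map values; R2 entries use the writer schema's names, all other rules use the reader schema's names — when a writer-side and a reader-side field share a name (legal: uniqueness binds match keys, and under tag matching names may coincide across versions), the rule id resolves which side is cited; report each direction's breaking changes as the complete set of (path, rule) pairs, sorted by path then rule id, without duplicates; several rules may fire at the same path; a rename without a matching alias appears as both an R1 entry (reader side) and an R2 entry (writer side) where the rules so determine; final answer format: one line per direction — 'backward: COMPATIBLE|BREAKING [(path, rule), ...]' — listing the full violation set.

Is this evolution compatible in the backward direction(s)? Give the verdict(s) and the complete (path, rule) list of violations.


backward: BREAKING [(audit, R1), (audit.seq, R2), (price, R1), (signature, R1), (signature, R3)]

each type pair in Order: writer, then reader
backward for Order (reader v2, writer v1):
  Meta -> Meta, writer optional: audit aligns to audit
  bytes -> float32, writer optional: signature aligns to signature
  float32 -> float32, writer optional: price aligns to price
  retries (writer side), unknown to reader
  float32 -> float32, writer required: audit.factor aligns to audit.factor
  float32 -> float32, writer required: audit.latitude aligns to audit.latitude
  audit.seq (writer side), unknown to reader
  R1 fires at audit
  R2 fires at audit.seq
  R1 fires at price
  R1 fires at signature
  R3 fires at signature
  => backward: BREAKING (5)
checking off the Order differences that do not matter here:
  removed field retries from record Order (its key "retries" joins the reserved list) -> affects forward compatibility only, which is not asked


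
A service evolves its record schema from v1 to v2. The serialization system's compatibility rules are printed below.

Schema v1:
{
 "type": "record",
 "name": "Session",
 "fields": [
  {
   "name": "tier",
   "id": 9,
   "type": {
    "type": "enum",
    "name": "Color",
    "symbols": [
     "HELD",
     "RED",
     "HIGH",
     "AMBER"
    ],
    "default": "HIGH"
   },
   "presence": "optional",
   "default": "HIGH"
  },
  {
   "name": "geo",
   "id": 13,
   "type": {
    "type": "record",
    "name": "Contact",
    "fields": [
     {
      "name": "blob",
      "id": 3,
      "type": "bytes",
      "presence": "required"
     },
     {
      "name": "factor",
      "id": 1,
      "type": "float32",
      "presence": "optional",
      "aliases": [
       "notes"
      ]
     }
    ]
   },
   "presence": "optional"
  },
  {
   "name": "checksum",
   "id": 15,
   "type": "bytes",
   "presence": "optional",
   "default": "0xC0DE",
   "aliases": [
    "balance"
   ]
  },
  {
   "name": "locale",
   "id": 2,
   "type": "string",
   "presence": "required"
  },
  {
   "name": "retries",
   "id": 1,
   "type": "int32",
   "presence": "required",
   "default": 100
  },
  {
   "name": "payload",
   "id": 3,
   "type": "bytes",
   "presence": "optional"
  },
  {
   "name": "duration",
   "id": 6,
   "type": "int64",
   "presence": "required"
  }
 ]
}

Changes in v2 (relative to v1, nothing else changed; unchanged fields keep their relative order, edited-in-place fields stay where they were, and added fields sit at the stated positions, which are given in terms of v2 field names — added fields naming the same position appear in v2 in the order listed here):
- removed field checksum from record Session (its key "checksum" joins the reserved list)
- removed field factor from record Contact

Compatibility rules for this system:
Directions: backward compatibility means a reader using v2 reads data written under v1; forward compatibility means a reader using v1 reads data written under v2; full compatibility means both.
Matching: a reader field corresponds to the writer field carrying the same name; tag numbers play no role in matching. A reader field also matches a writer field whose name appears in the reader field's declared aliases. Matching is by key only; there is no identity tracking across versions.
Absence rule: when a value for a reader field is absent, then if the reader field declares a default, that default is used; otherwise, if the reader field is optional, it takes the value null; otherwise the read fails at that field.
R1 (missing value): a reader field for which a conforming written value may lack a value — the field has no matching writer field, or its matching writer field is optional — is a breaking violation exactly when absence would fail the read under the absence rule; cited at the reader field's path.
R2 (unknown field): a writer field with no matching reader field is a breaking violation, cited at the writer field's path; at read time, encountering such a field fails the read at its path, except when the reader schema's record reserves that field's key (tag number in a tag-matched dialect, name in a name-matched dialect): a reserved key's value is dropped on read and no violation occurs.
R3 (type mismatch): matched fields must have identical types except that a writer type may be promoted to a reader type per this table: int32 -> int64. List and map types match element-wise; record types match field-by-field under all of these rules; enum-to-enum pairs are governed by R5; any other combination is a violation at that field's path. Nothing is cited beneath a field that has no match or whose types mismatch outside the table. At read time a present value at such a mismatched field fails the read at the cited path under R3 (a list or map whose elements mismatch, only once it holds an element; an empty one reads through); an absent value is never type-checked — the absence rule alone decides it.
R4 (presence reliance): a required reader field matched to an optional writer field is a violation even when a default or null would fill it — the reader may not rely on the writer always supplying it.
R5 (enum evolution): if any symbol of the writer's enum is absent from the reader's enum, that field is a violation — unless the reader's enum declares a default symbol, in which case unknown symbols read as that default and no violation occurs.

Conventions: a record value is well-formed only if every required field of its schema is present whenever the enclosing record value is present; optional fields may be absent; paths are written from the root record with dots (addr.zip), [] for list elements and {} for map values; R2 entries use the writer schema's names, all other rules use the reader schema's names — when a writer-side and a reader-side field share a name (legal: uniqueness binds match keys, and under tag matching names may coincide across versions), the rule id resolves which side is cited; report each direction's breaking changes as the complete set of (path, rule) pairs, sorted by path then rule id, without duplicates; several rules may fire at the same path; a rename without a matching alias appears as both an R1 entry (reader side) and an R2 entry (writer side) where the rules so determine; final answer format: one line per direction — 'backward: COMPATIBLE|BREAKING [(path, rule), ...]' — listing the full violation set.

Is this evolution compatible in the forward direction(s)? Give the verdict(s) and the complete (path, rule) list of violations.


forward: COMPATIBLE []

each type pair in Session: writer, then reader
forward on Session — v1 reading data written by v2:
  Color -> Color, writer optional: tier aligns to tier
  Contact -> Contact, writer optional: geo aligns to geo
  checksum: no writer match
  string -> string, writer required: locale aligns to locale
  int32 -> int32, writer required: retries aligns to retries
  bytes -> bytes, writer optional: payload aligns to payload
  int64 -> int64, writer required: duration aligns to duration
  bytes -> bytes, writer required: geo.blob aligns to geo.blob
  geo.factor: no writer match
  nothing fires on Session: forward is COMPATIBLE
the other Session changes do not affect what is asked:
  removed field checksum from record Session (its key "checksum" joins the reserved list) -> fires no rule on Session, leaving the asked answer as it is
  removed field factor from record Contact -> matters only for Session's backward compatibility — outside the asked direction


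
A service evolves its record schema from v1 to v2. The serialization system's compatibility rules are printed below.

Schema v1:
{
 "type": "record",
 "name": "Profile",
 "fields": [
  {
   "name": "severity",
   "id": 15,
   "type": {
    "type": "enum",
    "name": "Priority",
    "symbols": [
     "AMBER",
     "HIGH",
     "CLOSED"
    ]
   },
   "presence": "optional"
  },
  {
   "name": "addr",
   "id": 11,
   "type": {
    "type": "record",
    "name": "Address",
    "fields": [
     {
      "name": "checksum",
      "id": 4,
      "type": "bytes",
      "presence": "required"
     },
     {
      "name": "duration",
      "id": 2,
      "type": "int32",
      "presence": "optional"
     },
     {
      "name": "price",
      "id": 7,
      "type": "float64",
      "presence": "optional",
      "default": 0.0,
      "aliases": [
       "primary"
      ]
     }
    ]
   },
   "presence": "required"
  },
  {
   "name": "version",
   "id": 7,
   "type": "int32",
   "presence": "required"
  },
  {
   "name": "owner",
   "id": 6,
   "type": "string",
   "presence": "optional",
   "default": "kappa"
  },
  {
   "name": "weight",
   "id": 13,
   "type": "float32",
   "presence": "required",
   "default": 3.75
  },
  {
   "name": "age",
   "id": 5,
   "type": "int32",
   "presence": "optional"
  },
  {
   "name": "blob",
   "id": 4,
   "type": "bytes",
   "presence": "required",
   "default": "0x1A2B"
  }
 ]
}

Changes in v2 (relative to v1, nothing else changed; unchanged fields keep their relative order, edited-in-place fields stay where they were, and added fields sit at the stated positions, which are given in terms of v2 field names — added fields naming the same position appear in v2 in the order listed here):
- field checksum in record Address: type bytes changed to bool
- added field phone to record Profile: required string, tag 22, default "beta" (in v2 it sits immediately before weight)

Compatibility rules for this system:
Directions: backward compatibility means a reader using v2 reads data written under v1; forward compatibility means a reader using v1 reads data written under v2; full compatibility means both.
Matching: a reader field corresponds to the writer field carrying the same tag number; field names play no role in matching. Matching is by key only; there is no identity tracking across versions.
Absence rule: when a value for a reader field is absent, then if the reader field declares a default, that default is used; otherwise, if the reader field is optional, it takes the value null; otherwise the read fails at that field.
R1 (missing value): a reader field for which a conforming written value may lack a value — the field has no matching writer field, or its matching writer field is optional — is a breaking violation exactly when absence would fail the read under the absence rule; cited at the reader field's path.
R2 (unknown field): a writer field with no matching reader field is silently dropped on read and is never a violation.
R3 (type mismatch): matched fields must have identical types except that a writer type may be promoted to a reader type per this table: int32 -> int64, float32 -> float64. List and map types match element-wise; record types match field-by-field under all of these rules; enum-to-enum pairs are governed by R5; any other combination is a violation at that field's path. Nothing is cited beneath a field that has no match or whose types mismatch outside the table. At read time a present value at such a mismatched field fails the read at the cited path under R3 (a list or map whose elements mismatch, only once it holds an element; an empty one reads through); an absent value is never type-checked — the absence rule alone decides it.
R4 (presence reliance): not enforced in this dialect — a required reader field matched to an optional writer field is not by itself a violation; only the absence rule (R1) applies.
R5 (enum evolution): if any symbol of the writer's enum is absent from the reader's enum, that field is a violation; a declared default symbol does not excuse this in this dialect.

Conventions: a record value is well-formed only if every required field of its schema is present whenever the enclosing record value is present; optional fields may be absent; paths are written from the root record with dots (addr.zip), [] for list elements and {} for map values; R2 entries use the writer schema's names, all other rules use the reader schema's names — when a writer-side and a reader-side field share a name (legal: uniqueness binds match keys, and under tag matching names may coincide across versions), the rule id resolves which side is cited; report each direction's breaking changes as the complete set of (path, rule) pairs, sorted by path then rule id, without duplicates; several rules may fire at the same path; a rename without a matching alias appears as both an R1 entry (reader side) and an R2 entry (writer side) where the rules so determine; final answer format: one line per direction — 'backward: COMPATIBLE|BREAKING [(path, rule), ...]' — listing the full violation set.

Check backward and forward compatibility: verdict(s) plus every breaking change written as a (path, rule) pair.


in Profile below, arrows point writer -> reader
backward analysis of Profile with v2 as reader and v1 as writer:
  severity: Priority -> Priority, writer optional; from severity
  addr: Address -> Address, writer required; from addr
  version: int32 -> int32, writer required; from version
  owner: string -> string, writer optional; from owner
  no writer field matches reader phone
  weight: float32 -> float32, writer required; from weight
  age: int32 -> int32, writer optional; from age
  blob: bytes -> bytes, writer required; from blob
  addr.checksum: bytes -> bool, writer required; from addr.checksum
  addr.duration: int32 -> int32, writer optional; from addr.duration
  addr.price: float64 -> float64, writer optional; from addr.price
  violation R3 at addr.checksum
  => backward: BREAKING (1)
forward analysis of Profile with v1 as reader and v2 as writer:
  severity: Priority -> Priority, writer optional; from severity
  addr: Address -> Address, writer required; from addr
  version: int32 -> int32, writer required; from version
  owner: string -> string, writer optional; from owner
  weight: float32 -> float32, writer required; from weight
  age: int32 -> int32, writer optional; from age
  blob: bytes -> bytes, writer required; from blob
  phone (writer side), unknown to reader
  addr.checksum: bool -> bytes, writer required; from addr.checksum
  addr.duration: int32 -> int32, writer optional; from addr.duration
  addr.price: float64 -> float64, writer optional; from addr.price
  violation R3 at addr.checksum
  => forward: BREAKING (1)

backward: BREAKING [(addr.checksum, R3)]; forward: BREAKING [(addr.checksum, R3)]
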